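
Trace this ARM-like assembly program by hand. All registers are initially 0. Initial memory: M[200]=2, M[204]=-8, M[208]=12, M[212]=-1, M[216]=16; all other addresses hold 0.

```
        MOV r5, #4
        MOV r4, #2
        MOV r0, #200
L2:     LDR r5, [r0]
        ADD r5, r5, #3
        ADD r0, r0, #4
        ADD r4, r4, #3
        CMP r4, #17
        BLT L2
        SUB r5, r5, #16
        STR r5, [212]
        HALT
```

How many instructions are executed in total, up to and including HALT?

36

MOV r5, #4 → r5=4
MOV r4, #2 → r4=2
MOV r0, #200 → r0=200
LDR r5, [r0] → r5=M[200]=2
ADD r5, r5, #3 → r5=2+3=5
ADD r0, r0, #4 → r0=200+4=204
ADD r4, r4, #3 → r4=2+3=5
CMP r4, #17  (cmp 5,17)
BLT L2: taken
LDR r5, [r0] → r5=M[204]=-8
ADD r5, r5, #3 → r5=(-8)+3=-5
ADD r0, r0, #4 → r0=204+4=208
ADD r4, r4, #3 → r4=5+3=8
CMP r4, #17  (cmp 8,17)
BLT L2: taken
LDR r5, [r0] → r5=M[208]=12
ADD r5, r5, #3 → r5=12+3=15
ADD r0, r0, #4 → r0=208+4=212
ADD r4, r4, #3 → r4=8+3=11
CMP r4, #17  (cmp 11,17)
BLT L2: taken
LDR r5, [r0] → r5=M[212]=-1
ADD r5, r5, #3 → r5=(-1)+3=2
ADD r0, r0, #4 → r0=212+4=216
ADD r4, r4, #3 → r4=11+3=14
CMP r4, #17  (cmp 14,17)
BLT L2: taken
LDR r5, [r0] → r5=M[216]=16
ADD r5, r5, #3 → r5=16+3=19
ADD r0, r0, #4 → r0=216+4=220
ADD r4, r4, #3 → r4=14+3=17
CMP r4, #17  (cmp 17,17)
BLT L2: not taken
SUB r5, r5, #16 → r5=19-16=3
STR r5, [212] → M[212]=3
halt.
Total executed instructions: 36.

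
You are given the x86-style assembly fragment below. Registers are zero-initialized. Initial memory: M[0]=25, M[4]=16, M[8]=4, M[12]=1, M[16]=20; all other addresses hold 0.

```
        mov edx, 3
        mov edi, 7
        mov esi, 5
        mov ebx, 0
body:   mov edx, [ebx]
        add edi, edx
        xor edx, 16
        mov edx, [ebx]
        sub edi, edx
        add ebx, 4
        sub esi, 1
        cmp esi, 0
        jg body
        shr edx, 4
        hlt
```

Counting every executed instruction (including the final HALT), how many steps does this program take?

after mov edx, 3: edx=3
after mov edi, 7: edi=7
after mov esi, 5: esi=5
after mov ebx, 0: ebx=0
after mov edx, [ebx]: edx=M[0]=25
after add edi, edx: edi=7+25=32
after xor edx, 16: edx=25^16=9
after mov edx, [ebx]: edx=M[0]=25
after sub edi, edx: edi=32-25=7
after add ebx, 4: ebx=0+4=4
after sub esi, 1: esi=5-1=4
cmp esi, 0  (cmp 4,0)
jg body: taken
after mov edx, [ebx]: edx=M[4]=16
after add edi, edx: edi=7+16=23
after xor edx, 16: edx=16^16=0
after mov edx, [ebx]: edx=M[4]=16
after sub edi, edx: edi=23-16=7
after add ebx, 4: ebx=4+4=8
after sub esi, 1: esi=4-1=3
cmp esi, 0  (cmp 3,0)
jg body: taken
after mov edx, [ebx]: edx=M[8]=4
after add edi, edx: edi=7+4=11
after xor edx, 16: edx=4^16=20
after mov edx, [ebx]: edx=M[8]=4
after sub edi, edx: edi=11-4=7
after add ebx, 4: ebx=8+4=12
after sub esi, 1: esi=3-1=2
cmp esi, 0  (cmp 2,0)
jg body: taken
after mov edx, [ebx]: edx=M[12]=1
after add edi, edx: edi=7+1=8
after xor edx, 16: edx=1^16=17
after mov edx, [ebx]: edx=M[12]=1
after sub edi, edx: edi=8-1=7
after add ebx, 4: ebx=12+4=16
after sub esi, 1: esi=2-1=1
cmp esi, 0  (cmp 1,0)
jg body: taken
after mov edx, [ebx]: edx=M[16]=20
after add edi, edx: edi=7+20=27
after xor edx, 16: edx=20^16=4
after mov edx, [ebx]: edx=M[16]=20
after sub edi, edx: edi=27-20=7
after add ebx, 4: ebx=16+4=20
after sub esi, 1: esi=1-1=0
cmp esi, 0  (cmp 0,0)
jg body: not taken
after shr edx, 4: edx=20>>4=1
halt.
Total executed instructions: 51.

51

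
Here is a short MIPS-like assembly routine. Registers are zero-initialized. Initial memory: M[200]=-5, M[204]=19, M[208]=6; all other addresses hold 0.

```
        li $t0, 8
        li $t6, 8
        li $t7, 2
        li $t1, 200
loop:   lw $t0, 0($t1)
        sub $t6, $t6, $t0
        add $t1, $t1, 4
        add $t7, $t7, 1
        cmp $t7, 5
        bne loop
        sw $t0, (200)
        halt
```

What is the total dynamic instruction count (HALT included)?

24

after li $t0, 8: $t0=8
after li $t6, 8: $t6=8
after li $t7, 2: $t7=2
after li $t1, 200: $t1=200
after lw $t0, 0($t1): $t0=M[200]=-5
after sub $t6, $t6, $t0: $t6=8-(-5)=13
after add $t1, $t1, 4: $t1=200+4=204
after add $t7, $t7, 1: $t7=2+1=3
cmp $t7, 5  (cmp 3,5)
bne loop: taken
after lw $t0, 0($t1): $t0=M[204]=19
after sub $t6, $t6, $t0: $t6=13-19=-6
after add $t1, $t1, 4: $t1=204+4=208
after add $t7, $t7, 1: $t7=3+1=4
cmp $t7, 5  (cmp 4,5)
bne loop: taken
after lw $t0, 0($t1): $t0=M[208]=6
after sub $t6, $t6, $t0: $t6=(-6)-6=-12
after add $t1, $t1, 4: $t1=208+4=212
after add $t7, $t7, 1: $t7=4+1=5
cmp $t7, 5  (cmp 5,5)
bne loop: not taken
sw $t0, (200) → M[200]=6
halt.
Total executed instructions: 24.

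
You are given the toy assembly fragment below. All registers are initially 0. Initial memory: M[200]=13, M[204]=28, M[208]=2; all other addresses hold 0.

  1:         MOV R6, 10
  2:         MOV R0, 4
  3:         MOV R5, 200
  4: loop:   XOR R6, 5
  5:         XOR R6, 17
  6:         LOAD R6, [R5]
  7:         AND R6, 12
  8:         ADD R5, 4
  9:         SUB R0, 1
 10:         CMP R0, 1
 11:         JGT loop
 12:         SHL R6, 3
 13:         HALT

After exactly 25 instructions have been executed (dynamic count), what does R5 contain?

MOV R6, 10 → R6=10
MOV R0, 4 → R0=4
MOV R5, 200 → R5=200
XOR R6, 5 → R6=10^5=15
XOR R6, 17 → R6=15^17=30
LOAD R6, [R5] → R6=M[200]=13
AND R6, 12 → R6=13&12=12
ADD R5, 4 → R5=200+4=204
SUB R0, 1 → R0=4-1=3
CMP R0, 1  (cmp 3,1)
JGT loop: taken
XOR R6, 5 → R6=12^5=9
XOR R6, 17 → R6=9^17=24
LOAD R6, [R5] → R6=M[204]=28
AND R6, 12 → R6=28&12=12
ADD R5, 4 → R5=204+4=208
SUB R0, 1 → R0=3-1=2
CMP R0, 1  (cmp 2,1)
JGT loop: taken
XOR R6, 5 → R6=12^5=9
XOR R6, 17 → R6=9^17=24
LOAD R6, [R5] → R6=M[208]=2
AND R6, 12 → R6=2&12=0
ADD R5, 4 → R5=208+4=212
SUB R0, 1 → R0=2-1=1
After step 25: R5 = 212.

212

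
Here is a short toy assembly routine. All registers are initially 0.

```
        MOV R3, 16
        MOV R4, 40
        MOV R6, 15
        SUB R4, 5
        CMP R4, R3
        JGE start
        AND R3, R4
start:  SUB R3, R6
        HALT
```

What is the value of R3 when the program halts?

R3=16
R4=40
R6=15
R4=40-5=35
CMP R4, R3  (cmp 35,16)
JGE start: taken
R3=16-15=1
halt.

1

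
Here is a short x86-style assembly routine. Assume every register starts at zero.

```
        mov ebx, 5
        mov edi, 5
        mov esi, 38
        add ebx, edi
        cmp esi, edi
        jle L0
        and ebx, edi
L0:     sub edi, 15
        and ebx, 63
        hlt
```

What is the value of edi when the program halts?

ebx=5
edi=5
esi=38
ebx=5+5=10
cmp esi, edi  (cmp 38,5)
jle L0: not taken
ebx=10&5=0
edi=5-15=-10
ebx=0&63=0
halt.

-10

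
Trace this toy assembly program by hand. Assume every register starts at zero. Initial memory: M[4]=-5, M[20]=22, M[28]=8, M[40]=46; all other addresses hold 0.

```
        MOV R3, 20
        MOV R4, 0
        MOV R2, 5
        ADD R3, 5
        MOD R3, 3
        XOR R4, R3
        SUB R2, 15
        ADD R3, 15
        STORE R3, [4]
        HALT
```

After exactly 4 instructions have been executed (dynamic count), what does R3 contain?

R3=20
R4=0
R2=5
R3=20+5=25
After step 4: R3 = 25.

25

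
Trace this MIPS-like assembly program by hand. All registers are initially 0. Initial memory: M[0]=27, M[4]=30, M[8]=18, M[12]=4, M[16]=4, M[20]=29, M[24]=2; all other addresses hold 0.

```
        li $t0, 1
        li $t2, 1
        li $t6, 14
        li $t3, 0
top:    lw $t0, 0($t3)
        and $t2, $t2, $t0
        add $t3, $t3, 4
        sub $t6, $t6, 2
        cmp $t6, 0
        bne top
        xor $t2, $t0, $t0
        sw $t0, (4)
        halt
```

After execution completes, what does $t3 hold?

after li $t0, 1: $t0=1
after li $t2, 1: $t2=1
after li $t6, 14: $t6=14
after li $t3, 0: $t3=0
after lw $t0, 0($t3): $t0=M[0]=27
after and $t2, $t2, $t0: $t2=1&27=1
after add $t3, $t3, 4: $t3=0+4=4
after sub $t6, $t6, 2: $t6=14-2=12
cmp $t6, 0  (cmp 12,0)
bne top: taken
after lw $t0, 0($t3): $t0=M[4]=30
after and $t2, $t2, $t0: $t2=1&30=0
after add $t3, $t3, 4: $t3=4+4=8
after sub $t6, $t6, 2: $t6=12-2=10
cmp $t6, 0  (cmp 10,0)
bne top: taken
after lw $t0, 0($t3): $t0=M[8]=18
after and $t2, $t2, $t0: $t2=0&18=0
after add $t3, $t3, 4: $t3=8+4=12
after sub $t6, $t6, 2: $t6=10-2=8
cmp $t6, 0  (cmp 8,0)
bne top: taken
after lw $t0, 0($t3): $t0=M[12]=4
after and $t2, $t2, $t0: $t2=0&4=0
after add $t3, $t3, 4: $t3=12+4=16
after sub $t6, $t6, 2: $t6=8-2=6
cmp $t6, 0  (cmp 6,0)
bne top: taken
after lw $t0, 0($t3): $t0=M[16]=4
after and $t2, $t2, $t0: $t2=0&4=0
after add $t3, $t3, 4: $t3=16+4=20
after sub $t6, $t6, 2: $t6=6-2=4
cmp $t6, 0  (cmp 4,0)
bne top: taken
after lw $t0, 0($t3): $t0=M[20]=29
after and $t2, $t2, $t0: $t2=0&29=0
after add $t3, $t3, 4: $t3=20+4=24
after sub $t6, $t6, 2: $t6=4-2=2
cmp $t6, 0  (cmp 2,0)
bne top: taken
after lw $t0, 0($t3): $t0=M[24]=2
after and $t2, $t2, $t0: $t2=0&2=0
after add $t3, $t3, 4: $t3=24+4=28
after sub $t6, $t6, 2: $t6=2-2=0
cmp $t6, 0  (cmp 0,0)
bne top: not taken
after xor $t2, $t0, $t0: $t2=2^2=0
sw $t0, (4) → M[4]=2
halt.

28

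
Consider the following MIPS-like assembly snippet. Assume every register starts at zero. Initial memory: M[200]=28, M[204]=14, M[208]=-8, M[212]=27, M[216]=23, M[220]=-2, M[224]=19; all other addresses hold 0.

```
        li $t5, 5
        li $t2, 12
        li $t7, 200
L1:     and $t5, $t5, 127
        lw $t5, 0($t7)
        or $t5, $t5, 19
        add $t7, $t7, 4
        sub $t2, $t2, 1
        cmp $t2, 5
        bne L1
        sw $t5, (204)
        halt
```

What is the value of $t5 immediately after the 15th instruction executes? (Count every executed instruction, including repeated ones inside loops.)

$t5=5
$t2=12
$t7=200
$t5=5&127=5
$t5=M[200]=28
$t5=28|19=31
$t7=200+4=204
$t2=12-1=11
cmp $t2, 5  (cmp 11,5)
bne L1: taken
$t5=31&127=31
$t5=M[204]=14
$t5=14|19=31
$t7=204+4=208
$t2=11-1=10
After step 15: $t5 = 31.

31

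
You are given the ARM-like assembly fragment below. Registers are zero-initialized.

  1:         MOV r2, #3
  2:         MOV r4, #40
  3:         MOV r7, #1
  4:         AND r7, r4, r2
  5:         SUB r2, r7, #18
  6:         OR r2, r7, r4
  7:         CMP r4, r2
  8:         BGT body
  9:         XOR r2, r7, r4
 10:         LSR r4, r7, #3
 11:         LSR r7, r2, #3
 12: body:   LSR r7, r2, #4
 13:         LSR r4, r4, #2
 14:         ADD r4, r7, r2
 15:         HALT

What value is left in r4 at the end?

MOV r2, #3 → r2=3
MOV r4, #40 → r4=40
MOV r7, #1 → r7=1
AND r7, r4, r2 → r7=40&3=0
SUB r2, r7, #18 → r2=0-18=-18
OR r2, r7, r4 → r2=0|40=40
CMP r4, r2  (cmp 40,40)
BGT body: not taken
XOR r2, r7, r4 → r2=0^40=40
LSR r4, r7, #3 → r4=0>>3=0
LSR r7, r2, #3 → r7=40>>3=5
LSR r7, r2, #4 → r7=40>>4=2
LSR r4, r4, #2 → r4=0>>2=0
ADD r4, r7, r2 → r4=2+40=42
halt.

42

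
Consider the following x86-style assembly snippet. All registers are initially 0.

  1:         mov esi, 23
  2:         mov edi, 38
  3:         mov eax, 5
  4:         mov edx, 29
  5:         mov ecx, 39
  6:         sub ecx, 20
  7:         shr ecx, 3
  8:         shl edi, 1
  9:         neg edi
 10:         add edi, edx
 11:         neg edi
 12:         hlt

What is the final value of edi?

47

mov esi, 23 → esi=23
mov edi, 38 → edi=38
mov eax, 5 → eax=5
mov edx, 29 → edx=29
mov ecx, 39 → ecx=39
sub ecx, 20 → ecx=39-20=19
shr ecx, 3 → ecx=19>>3=2
shl edi, 1 → edi=38<<1=76
neg edi → edi=-(76)=-76
add edi, edx → edi=(-76)+29=-47
neg edi → edi=-(-47)=47
halt.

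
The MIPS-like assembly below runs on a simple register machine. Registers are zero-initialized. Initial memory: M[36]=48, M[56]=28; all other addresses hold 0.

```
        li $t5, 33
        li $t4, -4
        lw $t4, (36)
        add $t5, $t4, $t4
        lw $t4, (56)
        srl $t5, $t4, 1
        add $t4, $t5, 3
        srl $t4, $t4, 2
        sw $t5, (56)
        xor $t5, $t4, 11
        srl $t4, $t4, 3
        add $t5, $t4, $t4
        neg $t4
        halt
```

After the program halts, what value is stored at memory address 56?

14

li $t5, 33 → $t5=33
li $t4, -4 → $t4=-4
lw $t4, (36) → $t4=M[36]=48
add $t5, $t4, $t4 → $t5=48+48=96
lw $t4, (56) → $t4=M[56]=28
srl $t5, $t4, 1 → $t5=28>>1=14
add $t4, $t5, 3 → $t4=14+3=17
srl $t4, $t4, 2 → $t4=17>>2=4
sw $t5, (56) → M[56]=14
xor $t5, $t4, 11 → $t5=4^11=15
srl $t4, $t4, 3 → $t4=4>>3=0
add $t5, $t4, $t4 → $t5=0+0=0
neg $t4 → $t4=-(0)=0
halt.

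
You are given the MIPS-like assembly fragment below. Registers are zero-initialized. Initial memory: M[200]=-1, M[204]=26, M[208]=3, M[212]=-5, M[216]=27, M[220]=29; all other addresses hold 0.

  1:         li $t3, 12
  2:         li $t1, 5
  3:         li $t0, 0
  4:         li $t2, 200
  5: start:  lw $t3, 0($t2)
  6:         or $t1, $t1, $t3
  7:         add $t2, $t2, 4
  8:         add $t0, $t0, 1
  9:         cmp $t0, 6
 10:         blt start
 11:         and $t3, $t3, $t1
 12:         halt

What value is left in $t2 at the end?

224

after li $t3, 12: $t3=12
after li $t1, 5: $t1=5
after li $t0, 0: $t0=0
after li $t2, 200: $t2=200
after lw $t3, 0($t2): $t3=M[200]=-1
after or $t1, $t1, $t3: $t1=5|(-1)=-1
after add $t2, $t2, 4: $t2=200+4=204
after add $t0, $t0, 1: $t0=0+1=1
cmp $t0, 6  (cmp 1,6)
blt start: taken
after lw $t3, 0($t2): $t3=M[204]=26
after or $t1, $t1, $t3: $t1=(-1)|26=-1
after add $t2, $t2, 4: $t2=204+4=208
after add $t0, $t0, 1: $t0=1+1=2
cmp $t0, 6  (cmp 2,6)
blt start: taken
after lw $t3, 0($t2): $t3=M[208]=3
after or $t1, $t1, $t3: $t1=(-1)|3=-1
after add $t2, $t2, 4: $t2=208+4=212
after add $t0, $t0, 1: $t0=2+1=3
cmp $t0, 6  (cmp 3,6)
blt start: taken
after lw $t3, 0($t2): $t3=M[212]=-5
after or $t1, $t1, $t3: $t1=(-1)|(-5)=-1
after add $t2, $t2, 4: $t2=212+4=216
after add $t0, $t0, 1: $t0=3+1=4
cmp $t0, 6  (cmp 4,6)
blt start: taken
after lw $t3, 0($t2): $t3=M[216]=27
after or $t1, $t1, $t3: $t1=(-1)|27=-1
after add $t2, $t2, 4: $t2=216+4=220
after add $t0, $t0, 1: $t0=4+1=5
cmp $t0, 6  (cmp 5,6)
blt start: taken
after lw $t3, 0($t2): $t3=M[220]=29
after or $t1, $t1, $t3: $t1=(-1)|29=-1
after add $t2, $t2, 4: $t2=220+4=224
after add $t0, $t0, 1: $t0=5+1=6
cmp $t0, 6  (cmp 6,6)
blt start: not taken
after and $t3, $t3, $t1: $t3=29&(-1)=29
halt.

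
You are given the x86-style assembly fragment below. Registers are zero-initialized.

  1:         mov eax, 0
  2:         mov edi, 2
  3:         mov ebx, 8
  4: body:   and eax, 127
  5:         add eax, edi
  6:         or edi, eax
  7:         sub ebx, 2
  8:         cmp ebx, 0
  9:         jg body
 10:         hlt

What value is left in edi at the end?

30

eax=0
edi=2
ebx=8
eax=0&127=0
eax=0+2=2
edi=2|2=2
ebx=8-2=6
cmp ebx, 0  (cmp 6,0)
jg body: taken
eax=2&127=2
eax=2+2=4
edi=2|4=6
ebx=6-2=4
cmp ebx, 0  (cmp 4,0)
jg body: taken
eax=4&127=4
eax=4+6=10
edi=6|10=14
ebx=4-2=2
cmp ebx, 0  (cmp 2,0)
jg body: taken
eax=10&127=10
eax=10+14=24
edi=14|24=30
ebx=2-2=0
cmp ebx, 0  (cmp 0,0)
jg body: not taken
halt.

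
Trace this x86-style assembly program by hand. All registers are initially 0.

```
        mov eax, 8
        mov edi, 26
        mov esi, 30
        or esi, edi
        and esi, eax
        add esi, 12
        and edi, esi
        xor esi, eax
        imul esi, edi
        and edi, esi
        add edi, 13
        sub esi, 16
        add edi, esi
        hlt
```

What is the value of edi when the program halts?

mov eax, 8 → eax=8
mov edi, 26 → edi=26
mov esi, 30 → esi=30
or esi, edi → esi=30|26=30
and esi, eax → esi=30&8=8
add esi, 12 → esi=8+12=20
and edi, esi → edi=26&20=16
xor esi, eax → esi=20^8=28
imul esi, edi → esi=28*16=448
and edi, esi → edi=16&448=0
add edi, 13 → edi=0+13=13
sub esi, 16 → esi=448-16=432
add edi, esi → edi=13+432=445
halt.

445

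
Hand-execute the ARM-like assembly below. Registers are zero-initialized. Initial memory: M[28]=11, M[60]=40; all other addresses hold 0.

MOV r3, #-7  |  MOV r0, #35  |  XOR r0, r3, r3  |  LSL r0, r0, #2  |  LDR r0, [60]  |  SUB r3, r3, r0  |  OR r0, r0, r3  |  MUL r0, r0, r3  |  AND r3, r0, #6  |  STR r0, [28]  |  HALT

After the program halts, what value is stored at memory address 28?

after MOV r3, #-7: r3=-7
after MOV r0, #35: r0=35
after XOR r0, r3, r3: r0=(-7)^(-7)=0
after LSL r0, r0, #2: r0=0<<2=0
after LDR r0, [60]: r0=M[60]=40
after SUB r3, r3, r0: r3=(-7)-40=-47
after OR r0, r0, r3: r0=40|(-47)=-7
after MUL r0, r0, r3: r0=(-7)*(-47)=329
after AND r3, r0, #6: r3=329&6=0
STR r0, [28] → M[28]=329
halt.

329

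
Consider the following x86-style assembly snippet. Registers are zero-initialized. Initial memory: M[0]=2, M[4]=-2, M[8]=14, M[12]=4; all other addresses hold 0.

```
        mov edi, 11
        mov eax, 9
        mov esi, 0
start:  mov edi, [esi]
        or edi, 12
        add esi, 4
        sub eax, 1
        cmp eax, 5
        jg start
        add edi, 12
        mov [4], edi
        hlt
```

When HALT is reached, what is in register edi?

after mov edi, 11: edi=11
after mov eax, 9: eax=9
after mov esi, 0: esi=0
after mov edi, [esi]: edi=M[0]=2
after or edi, 12: edi=2|12=14
after add esi, 4: esi=0+4=4
after sub eax, 1: eax=9-1=8
cmp eax, 5  (cmp 8,5)
jg start: taken
after mov edi, [esi]: edi=M[4]=-2
after or edi, 12: edi=(-2)|12=-2
after add esi, 4: esi=4+4=8
after sub eax, 1: eax=8-1=7
cmp eax, 5  (cmp 7,5)
jg start: taken
after mov edi, [esi]: edi=M[8]=14
after or edi, 12: edi=14|12=14
after add esi, 4: esi=8+4=12
after sub eax, 1: eax=7-1=6
cmp eax, 5  (cmp 6,5)
jg start: taken
after mov edi, [esi]: edi=M[12]=4
after or edi, 12: edi=4|12=12
after add esi, 4: esi=12+4=16
after sub eax, 1: eax=6-1=5
cmp eax, 5  (cmp 5,5)
jg start: not taken
after add edi, 12: edi=12+12=24
mov [4], edi → M[4]=24
halt.

24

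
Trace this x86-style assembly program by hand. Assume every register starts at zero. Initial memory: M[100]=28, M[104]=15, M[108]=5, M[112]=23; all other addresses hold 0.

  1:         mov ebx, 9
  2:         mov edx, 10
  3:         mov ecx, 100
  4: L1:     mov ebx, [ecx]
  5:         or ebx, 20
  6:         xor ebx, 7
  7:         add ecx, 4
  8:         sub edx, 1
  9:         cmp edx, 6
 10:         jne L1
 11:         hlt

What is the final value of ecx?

mov ebx, 9 → ebx=9
mov edx, 10 → edx=10
mov ecx, 100 → ecx=100
mov ebx, [ecx] → ebx=M[100]=28
or ebx, 20 → ebx=28|20=28
xor ebx, 7 → ebx=28^7=27
add ecx, 4 → ecx=100+4=104
sub edx, 1 → edx=10-1=9
cmp edx, 6  (cmp 9,6)
jne L1: taken
mov ebx, [ecx] → ebx=M[104]=15
or ebx, 20 → ebx=15|20=31
xor ebx, 7 → ebx=31^7=24
add ecx, 4 → ecx=104+4=108
sub edx, 1 → edx=9-1=8
cmp edx, 6  (cmp 8,6)
jne L1: taken
mov ebx, [ecx] → ebx=M[108]=5
or ebx, 20 → ebx=5|20=21
xor ebx, 7 → ebx=21^7=18
add ecx, 4 → ecx=108+4=112
sub edx, 1 → edx=8-1=7
cmp edx, 6  (cmp 7,6)
jne L1: taken
mov ebx, [ecx] → ebx=M[112]=23
or ebx, 20 → ebx=23|20=23
xor ebx, 7 → ebx=23^7=16
add ecx, 4 → ecx=112+4=116
sub edx, 1 → edx=7-1=6
cmp edx, 6  (cmp 6,6)
jne L1: not taken
halt.

116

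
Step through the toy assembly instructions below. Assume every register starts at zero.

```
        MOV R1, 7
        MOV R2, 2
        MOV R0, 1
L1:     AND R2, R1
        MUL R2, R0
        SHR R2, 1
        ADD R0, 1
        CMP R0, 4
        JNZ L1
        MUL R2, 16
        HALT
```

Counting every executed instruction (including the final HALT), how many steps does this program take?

23

MOV R1, 7 → R1=7
MOV R2, 2 → R2=2
MOV R0, 1 → R0=1
AND R2, R1 → R2=2&7=2
MUL R2, R0 → R2=2*1=2
SHR R2, 1 → R2=2>>1=1
ADD R0, 1 → R0=1+1=2
CMP R0, 4  (cmp 2,4)
JNZ L1: taken
AND R2, R1 → R2=1&7=1
MUL R2, R0 → R2=1*2=2
SHR R2, 1 → R2=2>>1=1
ADD R0, 1 → R0=2+1=3
CMP R0, 4  (cmp 3,4)
JNZ L1: taken
AND R2, R1 → R2=1&7=1
MUL R2, R0 → R2=1*3=3
SHR R2, 1 → R2=3>>1=1
ADD R0, 1 → R0=3+1=4
CMP R0, 4  (cmp 4,4)
JNZ L1: not taken
MUL R2, 16 → R2=1*16=16
halt.
Total executed instructions: 23.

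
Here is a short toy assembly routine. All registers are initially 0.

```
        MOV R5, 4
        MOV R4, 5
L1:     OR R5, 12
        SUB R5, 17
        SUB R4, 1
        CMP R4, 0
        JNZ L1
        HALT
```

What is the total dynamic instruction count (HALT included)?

after MOV R5, 4: R5=4
after MOV R4, 5: R4=5
after OR R5, 12: R5=4|12=12
after SUB R5, 17: R5=12-17=-5
after SUB R4, 1: R4=5-1=4
CMP R4, 0  (cmp 4,0)
JNZ L1: taken
after OR R5, 12: R5=(-5)|12=-1
after SUB R5, 17: R5=(-1)-17=-18
after SUB R4, 1: R4=4-1=3
CMP R4, 0  (cmp 3,0)
JNZ L1: taken
after OR R5, 12: R5=(-18)|12=-18
after SUB R5, 17: R5=(-18)-17=-35
after SUB R4, 1: R4=3-1=2
CMP R4, 0  (cmp 2,0)
JNZ L1: taken
after OR R5, 12: R5=(-35)|12=-35
after SUB R5, 17: R5=(-35)-17=-52
after SUB R4, 1: R4=2-1=1
CMP R4, 0  (cmp 1,0)
JNZ L1: taken
after OR R5, 12: R5=(-52)|12=-52
after SUB R5, 17: R5=(-52)-17=-69
after SUB R4, 1: R4=1-1=0
CMP R4, 0  (cmp 0,0)
JNZ L1: not taken
halt.
Total executed instructions: 28.

28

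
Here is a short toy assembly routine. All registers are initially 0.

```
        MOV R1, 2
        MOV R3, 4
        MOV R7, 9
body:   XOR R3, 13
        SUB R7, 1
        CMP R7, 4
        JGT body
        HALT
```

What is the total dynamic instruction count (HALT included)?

24

R1=2
R3=4
R7=9
R3=4^13=9
R7=9-1=8
CMP R7, 4  (cmp 8,4)
JGT body: taken
R3=9^13=4
R7=8-1=7
CMP R7, 4  (cmp 7,4)
JGT body: taken
R3=4^13=9
R7=7-1=6
CMP R7, 4  (cmp 6,4)
JGT body: taken
R3=9^13=4
R7=6-1=5
CMP R7, 4  (cmp 5,4)
JGT body: taken
R3=4^13=9
R7=5-1=4
CMP R7, 4  (cmp 4,4)
JGT body: not taken
halt.
Total executed instructions: 24.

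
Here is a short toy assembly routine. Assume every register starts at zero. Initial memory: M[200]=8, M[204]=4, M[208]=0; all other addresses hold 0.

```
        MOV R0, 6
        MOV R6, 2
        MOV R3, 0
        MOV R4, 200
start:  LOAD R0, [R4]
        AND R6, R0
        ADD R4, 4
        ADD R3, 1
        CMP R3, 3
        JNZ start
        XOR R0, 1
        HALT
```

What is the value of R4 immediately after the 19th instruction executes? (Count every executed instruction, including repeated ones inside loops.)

212

MOV R0, 6 → R0=6
MOV R6, 2 → R6=2
MOV R3, 0 → R3=0
MOV R4, 200 → R4=200
LOAD R0, [R4] → R0=M[200]=8
AND R6, R0 → R6=2&8=0
ADD R4, 4 → R4=200+4=204
ADD R3, 1 → R3=0+1=1
CMP R3, 3  (cmp 1,3)
JNZ start: taken
LOAD R0, [R4] → R0=M[204]=4
AND R6, R0 → R6=0&4=0
ADD R4, 4 → R4=204+4=208
ADD R3, 1 → R3=1+1=2
CMP R3, 3  (cmp 2,3)
JNZ start: taken
LOAD R0, [R4] → R0=M[208]=0
AND R6, R0 → R6=0&0=0
ADD R4, 4 → R4=208+4=212
After step 19: R4 = 212.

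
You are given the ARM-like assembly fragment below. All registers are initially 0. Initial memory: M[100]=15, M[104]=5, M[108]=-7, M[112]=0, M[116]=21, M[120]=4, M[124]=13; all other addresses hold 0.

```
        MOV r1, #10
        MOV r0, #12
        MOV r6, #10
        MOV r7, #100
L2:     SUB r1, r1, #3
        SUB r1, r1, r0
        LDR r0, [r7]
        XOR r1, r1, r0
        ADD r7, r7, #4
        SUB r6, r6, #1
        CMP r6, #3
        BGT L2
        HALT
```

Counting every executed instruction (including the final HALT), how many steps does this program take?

61

after MOV r1, #10: r1=10
after MOV r0, #12: r0=12
after MOV r6, #10: r6=10
after MOV r7, #100: r7=100
after SUB r1, r1, #3: r1=10-3=7
after SUB r1, r1, r0: r1=7-12=-5
after LDR r0, [r7]: r0=M[100]=15
after XOR r1, r1, r0: r1=(-5)^15=-12
after ADD r7, r7, #4: r7=100+4=104
after SUB r6, r6, #1: r6=10-1=9
CMP r6, #3  (cmp 9,3)
BGT L2: taken
after SUB r1, r1, #3: r1=(-12)-3=-15
after SUB r1, r1, r0: r1=(-15)-15=-30
after LDR r0, [r7]: r0=M[104]=5
after XOR r1, r1, r0: r1=(-30)^5=-25
after ADD r7, r7, #4: r7=104+4=108
after SUB r6, r6, #1: r6=9-1=8
CMP r6, #3  (cmp 8,3)
BGT L2: taken
after SUB r1, r1, #3: r1=(-25)-3=-28
after SUB r1, r1, r0: r1=(-28)-5=-33
after LDR r0, [r7]: r0=M[108]=-7
after XOR r1, r1, r0: r1=(-33)^(-7)=38
after ADD r7, r7, #4: r7=108+4=112
after SUB r6, r6, #1: r6=8-1=7
CMP r6, #3  (cmp 7,3)
BGT L2: taken
after SUB r1, r1, #3: r1=38-3=35
after SUB r1, r1, r0: r1=35-(-7)=42
after LDR r0, [r7]: r0=M[112]=0
after XOR r1, r1, r0: r1=42^0=42
after ADD r7, r7, #4: r7=112+4=116
after SUB r6, r6, #1: r6=7-1=6
CMP r6, #3  (cmp 6,3)
BGT L2: taken
after SUB r1, r1, #3: r1=42-3=39
after SUB r1, r1, r0: r1=39-0=39
after LDR r0, [r7]: r0=M[116]=21
after XOR r1, r1, r0: r1=39^21=50
after ADD r7, r7, #4: r7=116+4=120
after SUB r6, r6, #1: r6=6-1=5
CMP r6, #3  (cmp 5,3)
BGT L2: taken
after SUB r1, r1, #3: r1=50-3=47
after SUB r1, r1, r0: r1=47-21=26
after LDR r0, [r7]: r0=M[120]=4
after XOR r1, r1, r0: r1=26^4=30
after ADD r7, r7, #4: r7=120+4=124
after SUB r6, r6, #1: r6=5-1=4
CMP r6, #3  (cmp 4,3)
BGT L2: taken
after SUB r1, r1, #3: r1=30-3=27
after SUB r1, r1, r0: r1=27-4=23
after LDR r0, [r7]: r0=M[124]=13
after XOR r1, r1, r0: r1=23^13=26
after ADD r7, r7, #4: r7=124+4=128
after SUB r6, r6, #1: r6=4-1=3
CMP r6, #3  (cmp 3,3)
BGT L2: not taken
halt.
Total executed instructions: 61.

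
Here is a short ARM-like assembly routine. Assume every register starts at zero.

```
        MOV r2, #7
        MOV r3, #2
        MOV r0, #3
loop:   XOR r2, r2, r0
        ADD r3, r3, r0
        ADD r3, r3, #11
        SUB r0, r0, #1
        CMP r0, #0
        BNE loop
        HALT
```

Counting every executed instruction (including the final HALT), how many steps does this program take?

r2=7
r3=2
r0=3
r2=7^3=4
r3=2+3=5
r3=5+11=16
r0=3-1=2
CMP r0, #0  (cmp 2,0)
BNE loop: taken
r2=4^2=6
r3=16+2=18
r3=18+11=29
r0=2-1=1
CMP r0, #0  (cmp 1,0)
BNE loop: taken
r2=6^1=7
r3=29+1=30
r3=30+11=41
r0=1-1=0
CMP r0, #0  (cmp 0,0)
BNE loop: not taken
halt.
Total executed instructions: 22.

22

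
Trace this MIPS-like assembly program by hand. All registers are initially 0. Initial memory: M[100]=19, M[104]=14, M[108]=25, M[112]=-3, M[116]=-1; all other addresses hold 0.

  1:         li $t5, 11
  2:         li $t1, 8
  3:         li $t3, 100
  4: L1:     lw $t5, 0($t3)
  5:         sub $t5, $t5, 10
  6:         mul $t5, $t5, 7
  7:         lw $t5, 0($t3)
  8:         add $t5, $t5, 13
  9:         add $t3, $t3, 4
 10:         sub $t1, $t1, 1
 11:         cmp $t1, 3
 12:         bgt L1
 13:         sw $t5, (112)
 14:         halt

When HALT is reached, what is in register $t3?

li $t5, 11 → $t5=11
li $t1, 8 → $t1=8
li $t3, 100 → $t3=100
lw $t5, 0($t3) → $t5=M[100]=19
sub $t5, $t5, 10 → $t5=19-10=9
mul $t5, $t5, 7 → $t5=9*7=63
lw $t5, 0($t3) → $t5=M[100]=19
add $t5, $t5, 13 → $t5=19+13=32
add $t3, $t3, 4 → $t3=100+4=104
sub $t1, $t1, 1 → $t1=8-1=7
cmp $t1, 3  (cmp 7,3)
bgt L1: taken
lw $t5, 0($t3) → $t5=M[104]=14
sub $t5, $t5, 10 → $t5=14-10=4
mul $t5, $t5, 7 → $t5=4*7=28
lw $t5, 0($t3) → $t5=M[104]=14
add $t5, $t5, 13 → $t5=14+13=27
add $t3, $t3, 4 → $t3=104+4=108
sub $t1, $t1, 1 → $t1=7-1=6
cmp $t1, 3  (cmp 6,3)
bgt L1: taken
lw $t5, 0($t3) → $t5=M[108]=25
sub $t5, $t5, 10 → $t5=25-10=15
mul $t5, $t5, 7 → $t5=15*7=105
lw $t5, 0($t3) → $t5=M[108]=25
add $t5, $t5, 13 → $t5=25+13=38
add $t3, $t3, 4 → $t3=108+4=112
sub $t1, $t1, 1 → $t1=6-1=5
cmp $t1, 3  (cmp 5,3)
bgt L1: taken
lw $t5, 0($t3) → $t5=M[112]=-3
sub $t5, $t5, 10 → $t5=(-3)-10=-13
mul $t5, $t5, 7 → $t5=(-13)*7=-91
lw $t5, 0($t3) → $t5=M[112]=-3
add $t5, $t5, 13 → $t5=(-3)+13=10
add $t3, $t3, 4 → $t3=112+4=116
sub $t1, $t1, 1 → $t1=5-1=4
cmp $t1, 3  (cmp 4,3)
bgt L1: taken
lw $t5, 0($t3) → $t5=M[116]=-1
sub $t5, $t5, 10 → $t5=(-1)-10=-11
mul $t5, $t5, 7 → $t5=(-11)*7=-77
lw $t5, 0($t3) → $t5=M[116]=-1
add $t5, $t5, 13 → $t5=(-1)+13=12
add $t3, $t3, 4 → $t3=116+4=120
sub $t1, $t1, 1 → $t1=4-1=3
cmp $t1, 3  (cmp 3,3)
bgt L1: not taken
sw $t5, (112) → M[112]=12
halt.

120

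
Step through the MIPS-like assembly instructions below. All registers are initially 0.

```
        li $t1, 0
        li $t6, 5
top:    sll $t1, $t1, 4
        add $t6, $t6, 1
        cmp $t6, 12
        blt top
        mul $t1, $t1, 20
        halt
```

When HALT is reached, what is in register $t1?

0

li $t1, 0 → $t1=0
li $t6, 5 → $t6=5
sll $t1, $t1, 4 → $t1=0<<4=0
add $t6, $t6, 1 → $t6=5+1=6
cmp $t6, 12  (cmp 6,12)
blt top: taken
sll $t1, $t1, 4 → $t1=0<<4=0
add $t6, $t6, 1 → $t6=6+1=7
cmp $t6, 12  (cmp 7,12)
blt top: taken
sll $t1, $t1, 4 → $t1=0<<4=0
add $t6, $t6, 1 → $t6=7+1=8
cmp $t6, 12  (cmp 8,12)
blt top: taken
sll $t1, $t1, 4 → $t1=0<<4=0
add $t6, $t6, 1 → $t6=8+1=9
cmp $t6, 12  (cmp 9,12)
blt top: taken
sll $t1, $t1, 4 → $t1=0<<4=0
add $t6, $t6, 1 → $t6=9+1=10
cmp $t6, 12  (cmp 10,12)
blt top: taken
sll $t1, $t1, 4 → $t1=0<<4=0
add $t6, $t6, 1 → $t6=10+1=11
cmp $t6, 12  (cmp 11,12)
blt top: taken
sll $t1, $t1, 4 → $t1=0<<4=0
add $t6, $t6, 1 → $t6=11+1=12
cmp $t6, 12  (cmp 12,12)
blt top: not taken
mul $t1, $t1, 20 → $t1=0*20=0
halt.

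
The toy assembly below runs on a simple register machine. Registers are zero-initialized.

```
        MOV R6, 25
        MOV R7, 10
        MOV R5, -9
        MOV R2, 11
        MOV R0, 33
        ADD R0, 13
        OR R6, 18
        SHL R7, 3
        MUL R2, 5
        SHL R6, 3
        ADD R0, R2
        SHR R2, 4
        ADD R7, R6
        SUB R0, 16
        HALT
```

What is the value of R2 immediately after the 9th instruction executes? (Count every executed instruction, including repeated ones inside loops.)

R6=25
R7=10
R5=-9
R2=11
R0=33
R0=33+13=46
R6=25|18=27
R7=10<<3=80
R2=11*5=55
After step 9: R2 = 55.

55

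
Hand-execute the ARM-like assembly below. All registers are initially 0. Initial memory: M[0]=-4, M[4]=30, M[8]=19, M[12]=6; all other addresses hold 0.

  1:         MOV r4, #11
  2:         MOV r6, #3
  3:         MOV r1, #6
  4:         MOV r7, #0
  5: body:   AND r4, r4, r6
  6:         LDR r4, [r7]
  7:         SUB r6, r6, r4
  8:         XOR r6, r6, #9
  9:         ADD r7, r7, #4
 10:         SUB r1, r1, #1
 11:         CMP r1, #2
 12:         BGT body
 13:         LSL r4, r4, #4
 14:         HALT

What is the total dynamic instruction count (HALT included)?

38

r4=11
r6=3
r1=6
r7=0
r4=11&3=3
r4=M[0]=-4
r6=3-(-4)=7
r6=7^9=14
r7=0+4=4
r1=6-1=5
CMP r1, #2  (cmp 5,2)
BGT body: taken
r4=(-4)&14=12
r4=M[4]=30
r6=14-30=-16
r6=(-16)^9=-7
r7=4+4=8
r1=5-1=4
CMP r1, #2  (cmp 4,2)
BGT body: taken
r4=30&(-7)=24
r4=M[8]=19
r6=(-7)-19=-26
r6=(-26)^9=-17
r7=8+4=12
r1=4-1=3
CMP r1, #2  (cmp 3,2)
BGT body: taken
r4=19&(-17)=3
r4=M[12]=6
r6=(-17)-6=-23
r6=(-23)^9=-32
r7=12+4=16
r1=3-1=2
CMP r1, #2  (cmp 2,2)
BGT body: not taken
r4=6<<4=96
halt.
Total executed instructions: 38.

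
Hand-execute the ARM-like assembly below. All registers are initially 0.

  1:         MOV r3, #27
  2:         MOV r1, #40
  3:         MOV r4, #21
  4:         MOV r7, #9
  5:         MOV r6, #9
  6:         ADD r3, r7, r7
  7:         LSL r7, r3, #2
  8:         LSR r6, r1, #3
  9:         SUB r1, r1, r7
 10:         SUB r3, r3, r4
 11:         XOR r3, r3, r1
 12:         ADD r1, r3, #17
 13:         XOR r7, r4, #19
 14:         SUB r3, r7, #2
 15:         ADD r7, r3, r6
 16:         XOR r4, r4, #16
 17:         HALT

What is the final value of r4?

after MOV r3, #27: r3=27
after MOV r1, #40: r1=40
after MOV r4, #21: r4=21
after MOV r7, #9: r7=9
after MOV r6, #9: r6=9
after ADD r3, r7, r7: r3=9+9=18
after LSL r7, r3, #2: r7=18<<2=72
after LSR r6, r1, #3: r6=40>>3=5
after SUB r1, r1, r7: r1=40-72=-32
after SUB r3, r3, r4: r3=18-21=-3
after XOR r3, r3, r1: r3=(-3)^(-32)=29
after ADD r1, r3, #17: r1=29+17=46
after XOR r7, r4, #19: r7=21^19=6
after SUB r3, r7, #2: r3=6-2=4
after ADD r7, r3, r6: r7=4+5=9
after XOR r4, r4, #16: r4=21^16=5
halt.

5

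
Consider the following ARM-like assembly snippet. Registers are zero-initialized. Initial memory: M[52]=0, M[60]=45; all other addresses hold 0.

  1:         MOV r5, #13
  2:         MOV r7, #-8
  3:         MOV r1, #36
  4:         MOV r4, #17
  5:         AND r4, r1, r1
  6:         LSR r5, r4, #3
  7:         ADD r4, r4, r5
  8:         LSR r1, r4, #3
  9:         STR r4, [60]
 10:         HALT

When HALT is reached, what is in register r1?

5

r5=13
r7=-8
r1=36
r4=17
r4=36&36=36
r5=36>>3=4
r4=36+4=40
r1=40>>3=5
STR r4, [60] → M[60]=40
halt.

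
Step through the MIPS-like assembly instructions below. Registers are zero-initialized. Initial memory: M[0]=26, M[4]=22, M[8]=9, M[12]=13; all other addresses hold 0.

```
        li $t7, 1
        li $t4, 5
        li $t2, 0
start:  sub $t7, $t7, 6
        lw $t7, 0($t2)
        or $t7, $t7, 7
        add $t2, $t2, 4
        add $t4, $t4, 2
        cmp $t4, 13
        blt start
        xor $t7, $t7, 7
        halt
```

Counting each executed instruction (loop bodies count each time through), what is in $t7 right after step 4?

-5

li $t7, 1 → $t7=1
li $t4, 5 → $t4=5
li $t2, 0 → $t2=0
sub $t7, $t7, 6 → $t7=1-6=-5
After step 4: $t7 = -5.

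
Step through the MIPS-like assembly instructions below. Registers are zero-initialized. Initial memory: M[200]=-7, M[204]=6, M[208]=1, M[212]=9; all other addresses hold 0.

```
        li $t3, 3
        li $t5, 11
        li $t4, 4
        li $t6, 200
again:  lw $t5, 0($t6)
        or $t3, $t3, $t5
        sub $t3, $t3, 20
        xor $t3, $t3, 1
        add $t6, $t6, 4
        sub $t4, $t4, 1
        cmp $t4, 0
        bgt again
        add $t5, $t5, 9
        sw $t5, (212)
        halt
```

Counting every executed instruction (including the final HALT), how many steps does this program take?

after li $t3, 3: $t3=3
after li $t5, 11: $t5=11
after li $t4, 4: $t4=4
after li $t6, 200: $t6=200
after lw $t5, 0($t6): $t5=M[200]=-7
after or $t3, $t3, $t5: $t3=3|(-7)=-5
after sub $t3, $t3, 20: $t3=(-5)-20=-25
after xor $t3, $t3, 1: $t3=(-25)^1=-26
after add $t6, $t6, 4: $t6=200+4=204
after sub $t4, $t4, 1: $t4=4-1=3
cmp $t4, 0  (cmp 3,0)
bgt again: taken
after lw $t5, 0($t6): $t5=M[204]=6
after or $t3, $t3, $t5: $t3=(-26)|6=-26
after sub $t3, $t3, 20: $t3=(-26)-20=-46
after xor $t3, $t3, 1: $t3=(-46)^1=-45
after add $t6, $t6, 4: $t6=204+4=208
after sub $t4, $t4, 1: $t4=3-1=2
cmp $t4, 0  (cmp 2,0)
bgt again: taken
after lw $t5, 0($t6): $t5=M[208]=1
after or $t3, $t3, $t5: $t3=(-45)|1=-45
after sub $t3, $t3, 20: $t3=(-45)-20=-65
after xor $t3, $t3, 1: $t3=(-65)^1=-66
after add $t6, $t6, 4: $t6=208+4=212
after sub $t4, $t4, 1: $t4=2-1=1
cmp $t4, 0  (cmp 1,0)
bgt again: taken
after lw $t5, 0($t6): $t5=M[212]=9
after or $t3, $t3, $t5: $t3=(-66)|9=-65
after sub $t3, $t3, 20: $t3=(-65)-20=-85
after xor $t3, $t3, 1: $t3=(-85)^1=-86
after add $t6, $t6, 4: $t6=212+4=216
after sub $t4, $t4, 1: $t4=1-1=0
cmp $t4, 0  (cmp 0,0)
bgt again: not taken
after add $t5, $t5, 9: $t5=9+9=18
sw $t5, (212) → M[212]=18
halt.
Total executed instructions: 39.

39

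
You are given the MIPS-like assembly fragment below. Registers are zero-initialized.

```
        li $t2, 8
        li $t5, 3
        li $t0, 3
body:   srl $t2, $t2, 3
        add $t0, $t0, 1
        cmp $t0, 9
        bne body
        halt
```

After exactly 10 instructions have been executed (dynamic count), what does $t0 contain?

li $t2, 8 → $t2=8
li $t5, 3 → $t5=3
li $t0, 3 → $t0=3
srl $t2, $t2, 3 → $t2=8>>3=1
add $t0, $t0, 1 → $t0=3+1=4
cmp $t0, 9  (cmp 4,9)
bne body: taken
srl $t2, $t2, 3 → $t2=1>>3=0
add $t0, $t0, 1 → $t0=4+1=5
cmp $t0, 9  (cmp 5,9)
After step 10: $t0 = 5.

5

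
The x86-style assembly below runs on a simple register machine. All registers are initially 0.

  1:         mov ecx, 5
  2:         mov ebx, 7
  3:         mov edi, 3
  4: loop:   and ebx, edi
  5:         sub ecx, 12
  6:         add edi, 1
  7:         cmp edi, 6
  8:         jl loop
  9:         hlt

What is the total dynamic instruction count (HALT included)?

19

after mov ecx, 5: ecx=5
after mov ebx, 7: ebx=7
after mov edi, 3: edi=3
after and ebx, edi: ebx=7&3=3
after sub ecx, 12: ecx=5-12=-7
after add edi, 1: edi=3+1=4
cmp edi, 6  (cmp 4,6)
jl loop: taken
after and ebx, edi: ebx=3&4=0
after sub ecx, 12: ecx=(-7)-12=-19
after add edi, 1: edi=4+1=5
cmp edi, 6  (cmp 5,6)
jl loop: taken
after and ebx, edi: ebx=0&5=0
after sub ecx, 12: ecx=(-19)-12=-31
after add edi, 1: edi=5+1=6
cmp edi, 6  (cmp 6,6)
jl loop: not taken
halt.
Total executed instructions: 19.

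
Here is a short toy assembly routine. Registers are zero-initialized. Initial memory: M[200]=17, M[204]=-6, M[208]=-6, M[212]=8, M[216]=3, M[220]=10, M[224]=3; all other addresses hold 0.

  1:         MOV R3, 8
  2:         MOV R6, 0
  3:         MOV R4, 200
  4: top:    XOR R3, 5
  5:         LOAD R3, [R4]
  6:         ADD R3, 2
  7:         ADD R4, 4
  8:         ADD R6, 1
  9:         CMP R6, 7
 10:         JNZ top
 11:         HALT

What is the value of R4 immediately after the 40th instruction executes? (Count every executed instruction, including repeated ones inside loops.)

MOV R3, 8 → R3=8
MOV R6, 0 → R6=0
MOV R4, 200 → R4=200
XOR R3, 5 → R3=8^5=13
LOAD R3, [R4] → R3=M[200]=17
ADD R3, 2 → R3=17+2=19
ADD R4, 4 → R4=200+4=204
ADD R6, 1 → R6=0+1=1
CMP R6, 7  (cmp 1,7)
JNZ top: taken
XOR R3, 5 → R3=19^5=22
LOAD R3, [R4] → R3=M[204]=-6
ADD R3, 2 → R3=(-6)+2=-4
ADD R4, 4 → R4=204+4=208
ADD R6, 1 → R6=1+1=2
CMP R6, 7  (cmp 2,7)
JNZ top: taken
XOR R3, 5 → R3=(-4)^5=-7
LOAD R3, [R4] → R3=M[208]=-6
ADD R3, 2 → R3=(-6)+2=-4
ADD R4, 4 → R4=208+4=212
ADD R6, 1 → R6=2+1=3
CMP R6, 7  (cmp 3,7)
JNZ top: taken
XOR R3, 5 → R3=(-4)^5=-7
LOAD R3, [R4] → R3=M[212]=8
ADD R3, 2 → R3=8+2=10
ADD R4, 4 → R4=212+4=216
ADD R6, 1 → R6=3+1=4
CMP R6, 7  (cmp 4,7)
JNZ top: taken
XOR R3, 5 → R3=10^5=15
LOAD R3, [R4] → R3=M[216]=3
ADD R3, 2 → R3=3+2=5
ADD R4, 4 → R4=216+4=220
ADD R6, 1 → R6=4+1=5
CMP R6, 7  (cmp 5,7)
JNZ top: taken
XOR R3, 5 → R3=5^5=0
LOAD R3, [R4] → R3=M[220]=10
After step 40: R4 = 220.

220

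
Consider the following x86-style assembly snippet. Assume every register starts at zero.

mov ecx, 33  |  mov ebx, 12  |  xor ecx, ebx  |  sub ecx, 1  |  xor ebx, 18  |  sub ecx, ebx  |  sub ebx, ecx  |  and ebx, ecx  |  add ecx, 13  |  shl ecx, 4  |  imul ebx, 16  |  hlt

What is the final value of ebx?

after mov ecx, 33: ecx=33
after mov ebx, 12: ebx=12
after xor ecx, ebx: ecx=33^12=45
after sub ecx, 1: ecx=45-1=44
after xor ebx, 18: ebx=12^18=30
after sub ecx, ebx: ecx=44-30=14
after sub ebx, ecx: ebx=30-14=16
after and ebx, ecx: ebx=16&14=0
after add ecx, 13: ecx=14+13=27
after shl ecx, 4: ecx=27<<4=432
after imul ebx, 16: ebx=0*16=0
halt.

0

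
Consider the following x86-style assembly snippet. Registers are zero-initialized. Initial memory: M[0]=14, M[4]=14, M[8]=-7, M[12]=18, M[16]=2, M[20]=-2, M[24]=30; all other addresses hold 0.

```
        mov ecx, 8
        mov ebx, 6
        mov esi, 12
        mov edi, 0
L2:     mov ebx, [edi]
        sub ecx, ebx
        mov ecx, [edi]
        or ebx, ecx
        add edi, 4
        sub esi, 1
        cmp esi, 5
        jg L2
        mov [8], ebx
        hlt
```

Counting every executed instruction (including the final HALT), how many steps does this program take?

62

ecx=8
ebx=6
esi=12
edi=0
ebx=M[0]=14
ecx=8-14=-6
ecx=M[0]=14
ebx=14|14=14
edi=0+4=4
esi=12-1=11
cmp esi, 5  (cmp 11,5)
jg L2: taken
ebx=M[4]=14
ecx=14-14=0
ecx=M[4]=14
ebx=14|14=14
edi=4+4=8
esi=11-1=10
cmp esi, 5  (cmp 10,5)
jg L2: taken
ebx=M[8]=-7
ecx=14-(-7)=21
ecx=M[8]=-7
ebx=(-7)|(-7)=-7
edi=8+4=12
esi=10-1=9
cmp esi, 5  (cmp 9,5)
jg L2: taken
ebx=M[12]=18
ecx=(-7)-18=-25
ecx=M[12]=18
ebx=18|18=18
edi=12+4=16
esi=9-1=8
cmp esi, 5  (cmp 8,5)
jg L2: taken
ebx=M[16]=2
ecx=18-2=16
ecx=M[16]=2
ebx=2|2=2
edi=16+4=20
esi=8-1=7
cmp esi, 5  (cmp 7,5)
jg L2: taken
ebx=M[20]=-2
ecx=2-(-2)=4
ecx=M[20]=-2
ebx=(-2)|(-2)=-2
edi=20+4=24
esi=7-1=6
cmp esi, 5  (cmp 6,5)
jg L2: taken
ebx=M[24]=30
ecx=(-2)-30=-32
ecx=M[24]=30
ebx=30|30=30
edi=24+4=28
esi=6-1=5
cmp esi, 5  (cmp 5,5)
jg L2: not taken
mov [8], ebx → M[8]=30
halt.
Total executed instructions: 62.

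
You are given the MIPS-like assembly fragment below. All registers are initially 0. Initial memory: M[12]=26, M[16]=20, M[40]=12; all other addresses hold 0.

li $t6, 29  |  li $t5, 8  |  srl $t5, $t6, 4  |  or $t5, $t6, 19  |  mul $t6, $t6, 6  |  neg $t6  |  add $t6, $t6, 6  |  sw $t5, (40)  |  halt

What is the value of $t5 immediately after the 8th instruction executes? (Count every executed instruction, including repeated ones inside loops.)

31

li $t6, 29 → $t6=29
li $t5, 8 → $t5=8
srl $t5, $t6, 4 → $t5=29>>4=1
or $t5, $t6, 19 → $t5=29|19=31
mul $t6, $t6, 6 → $t6=29*6=174
neg $t6 → $t6=-(174)=-174
add $t6, $t6, 6 → $t6=(-174)+6=-168
sw $t5, (40) → M[40]=31
After step 8: $t5 = 31.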